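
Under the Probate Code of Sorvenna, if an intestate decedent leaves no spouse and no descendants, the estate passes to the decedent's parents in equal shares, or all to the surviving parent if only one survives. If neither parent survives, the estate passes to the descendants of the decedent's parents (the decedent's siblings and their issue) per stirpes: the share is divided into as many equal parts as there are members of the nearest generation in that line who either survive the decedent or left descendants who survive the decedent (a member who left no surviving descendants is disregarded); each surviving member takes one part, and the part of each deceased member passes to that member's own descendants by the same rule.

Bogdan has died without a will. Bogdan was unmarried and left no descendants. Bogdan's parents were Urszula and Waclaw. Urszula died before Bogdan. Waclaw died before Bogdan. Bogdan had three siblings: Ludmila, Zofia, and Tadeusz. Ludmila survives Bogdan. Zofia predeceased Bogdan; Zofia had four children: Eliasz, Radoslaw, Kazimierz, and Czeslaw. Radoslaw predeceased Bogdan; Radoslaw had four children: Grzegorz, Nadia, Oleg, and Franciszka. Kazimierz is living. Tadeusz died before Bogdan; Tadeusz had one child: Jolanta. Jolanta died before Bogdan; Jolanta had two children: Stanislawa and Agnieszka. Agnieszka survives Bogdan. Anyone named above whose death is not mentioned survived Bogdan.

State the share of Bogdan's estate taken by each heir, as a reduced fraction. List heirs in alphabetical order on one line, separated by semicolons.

Neither parent survives and there are no descendants, so the estate passes to Bogdan's siblings and their issue per stirpes.
The estate is divided into 3 equal shares of 1/3 among Ludmila, Zofia, Tadeusz.
Ludmila is living and takes 1/3.
Zofia predeceased; the 1/3 allotted to Zofia's branch passes to Zofia's issue by representation.
The 1/3 is divided into 4 equal shares of 1/12 among Eliasz, Radoslaw, Kazimierz, Czeslaw.
Eliasz is living and takes 1/12.
Radoslaw predeceased; the 1/12 allotted to Radoslaw's branch passes to Radoslaw's issue by representation.
The 1/12 is divided into 4 equal shares of 1/48 among Grzegorz, Nadia, Oleg, Franciszka.
Grzegorz is living and takes 1/48.
Nadia is living and takes 1/48.
Oleg is living and takes 1/48.
Franciszka is living and takes 1/48.
Kazimierz is living and takes 1/12.
Czeslaw is living and takes 1/12.
Tadeusz predeceased; the 1/3 allotted to Tadeusz's branch passes to Tadeusz's issue by representation.
Jolanta's line is the sole branch at this level, so the full 1/3 passes to Jolanta's issue by representation.
The 1/3 is divided into 2 equal shares of 1/6 among Stanislawa, Agnieszka.
Stanislawa is living and takes 1/6.
Agnieszka is living and takes 1/6.

Agnieszka 1/6; Czeslaw 1/12; Eliasz 1/12; Franciszka 1/48; Grzegorz 1/48; Kazimierz 1/12; Ludmila 1/3; Nadia 1/48; Oleg 1/48; Stanislawa 1/6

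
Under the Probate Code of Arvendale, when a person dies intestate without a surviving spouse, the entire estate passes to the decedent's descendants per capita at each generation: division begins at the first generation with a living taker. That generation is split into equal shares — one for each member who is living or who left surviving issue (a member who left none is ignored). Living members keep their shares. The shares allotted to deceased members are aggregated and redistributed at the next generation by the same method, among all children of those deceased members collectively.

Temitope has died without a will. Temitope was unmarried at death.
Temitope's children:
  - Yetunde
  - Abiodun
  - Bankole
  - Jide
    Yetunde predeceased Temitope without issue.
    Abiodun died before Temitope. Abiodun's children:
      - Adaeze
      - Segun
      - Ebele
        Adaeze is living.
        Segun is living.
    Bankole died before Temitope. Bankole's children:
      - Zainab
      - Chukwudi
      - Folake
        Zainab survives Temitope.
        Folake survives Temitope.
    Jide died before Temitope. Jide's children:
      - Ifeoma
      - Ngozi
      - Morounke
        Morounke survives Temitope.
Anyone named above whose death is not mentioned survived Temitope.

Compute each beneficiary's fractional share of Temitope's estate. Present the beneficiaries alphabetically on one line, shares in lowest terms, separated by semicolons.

There is no surviving spouse, so the entire estate passes to Temitope's descendants per capita at each generation.
No one at generation 1 (Abiodun, Bankole, Jide) is living; moving to the next generation.
At generation 2 (Adaeze, Segun, Ebele, Zainab, Chukwudi, Folake, Ifeoma, Ngozi, Morounke) there are 9 shares of (1)/9 = 1/9 each.
Living: Adaeze, Segun, Ebele, Zainab, Chukwudi, Folake, Ifeoma, Ngozi, and Morounke — each takes 1/9.

Adaeze 1/9; Chukwudi 1/9; Ebele 1/9; Folake 1/9; Ifeoma 1/9; Morounke 1/9; Ngozi 1/9; Segun 1/9; Zainab 1/9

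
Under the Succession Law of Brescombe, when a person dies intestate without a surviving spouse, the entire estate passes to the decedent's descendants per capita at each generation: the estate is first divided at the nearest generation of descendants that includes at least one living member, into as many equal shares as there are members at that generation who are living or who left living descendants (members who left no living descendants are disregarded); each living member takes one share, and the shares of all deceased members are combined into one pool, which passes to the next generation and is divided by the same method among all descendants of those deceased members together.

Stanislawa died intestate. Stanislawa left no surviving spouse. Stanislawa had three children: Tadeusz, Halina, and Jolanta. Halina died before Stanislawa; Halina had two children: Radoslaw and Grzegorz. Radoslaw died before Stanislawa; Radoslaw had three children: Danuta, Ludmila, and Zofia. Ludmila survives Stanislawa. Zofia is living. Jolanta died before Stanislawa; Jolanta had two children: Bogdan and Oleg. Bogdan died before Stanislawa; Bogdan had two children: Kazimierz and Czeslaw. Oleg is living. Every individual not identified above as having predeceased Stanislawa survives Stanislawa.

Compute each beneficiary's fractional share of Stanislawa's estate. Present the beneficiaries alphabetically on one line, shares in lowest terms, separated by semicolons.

There is no surviving spouse, so the entire estate passes to Stanislawa's descendants per capita at each generation.
At generation 1 (Tadeusz, Halina, Jolanta) there are 3 shares of (1)/3 = 1/3 each.
Living: Tadeusz — each takes 1/3.
Deceased: Halina and Jolanta. Their combined 2/3 is pooled and carried to generation 2.
At generation 2 (Radoslaw, Grzegorz, Bogdan, Oleg) there are 4 shares of (2/3)/4 = 1/6 each.
Living: Grzegorz and Oleg — each takes 1/6.
Deceased: Radoslaw and Bogdan. Their combined 1/3 is pooled and carried to generation 3.
At generation 3 (Danuta, Ludmila, Zofia, Kazimierz, Czeslaw) there are 5 shares of (1/3)/5 = 1/15 each.
Living: Danuta, Ludmila, Zofia, Kazimierz, and Czeslaw — each takes 1/15.

Czeslaw 1/15; Danuta 1/15; Grzegorz 1/6; Kazimierz 1/15; Ludmila 1/15; Oleg 1/6; Tadeusz 1/3; Zofia 1/15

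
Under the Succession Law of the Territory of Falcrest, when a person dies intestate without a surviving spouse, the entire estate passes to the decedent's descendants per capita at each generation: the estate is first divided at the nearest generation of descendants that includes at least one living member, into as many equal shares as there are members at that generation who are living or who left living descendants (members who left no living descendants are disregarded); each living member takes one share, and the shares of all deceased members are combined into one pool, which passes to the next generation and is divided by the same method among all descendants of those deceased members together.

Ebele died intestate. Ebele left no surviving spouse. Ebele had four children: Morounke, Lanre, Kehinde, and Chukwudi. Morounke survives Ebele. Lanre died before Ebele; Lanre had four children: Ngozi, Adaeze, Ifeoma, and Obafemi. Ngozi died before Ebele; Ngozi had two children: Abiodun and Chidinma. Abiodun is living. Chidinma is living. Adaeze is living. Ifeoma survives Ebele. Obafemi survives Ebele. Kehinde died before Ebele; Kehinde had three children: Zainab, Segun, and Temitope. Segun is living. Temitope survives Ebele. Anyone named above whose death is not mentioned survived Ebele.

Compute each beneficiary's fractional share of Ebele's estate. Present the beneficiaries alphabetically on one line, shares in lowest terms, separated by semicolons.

Abiodun 1/28; Adaeze 1/14; Chidinma 1/28; Chukwudi 1/4; Ifeoma 1/14; Morounke 1/4; Obafemi 1/14; Segun 1/14; Temitope 1/14; Zainab 1/14

There is no surviving spouse, so the entire estate passes to Ebele's descendants per capita at each generation.
At generation 1 (Morounke, Lanre, Kehinde, Chukwudi) there are 4 shares of (1)/4 = 1/4 each.
Living: Morounke and Chukwudi — each takes 1/4.
Deceased: Lanre and Kehinde. Their combined 1/2 is pooled and carried to generation 2.
At generation 2 (Ngozi, Adaeze, Ifeoma, Obafemi, Zainab, Segun, Temitope) there are 7 shares of (1/2)/7 = 1/14 each.
Living: Adaeze, Ifeoma, Obafemi, Zainab, Segun, and Temitope — each takes 1/14.
Deceased: Ngozi. That 1/14 share is carried to generation 3.
At generation 3 (Abiodun, Chidinma) there are 2 shares of (1/14)/2 = 1/28 each.
Living: Abiodun and Chidinma — each takes 1/28.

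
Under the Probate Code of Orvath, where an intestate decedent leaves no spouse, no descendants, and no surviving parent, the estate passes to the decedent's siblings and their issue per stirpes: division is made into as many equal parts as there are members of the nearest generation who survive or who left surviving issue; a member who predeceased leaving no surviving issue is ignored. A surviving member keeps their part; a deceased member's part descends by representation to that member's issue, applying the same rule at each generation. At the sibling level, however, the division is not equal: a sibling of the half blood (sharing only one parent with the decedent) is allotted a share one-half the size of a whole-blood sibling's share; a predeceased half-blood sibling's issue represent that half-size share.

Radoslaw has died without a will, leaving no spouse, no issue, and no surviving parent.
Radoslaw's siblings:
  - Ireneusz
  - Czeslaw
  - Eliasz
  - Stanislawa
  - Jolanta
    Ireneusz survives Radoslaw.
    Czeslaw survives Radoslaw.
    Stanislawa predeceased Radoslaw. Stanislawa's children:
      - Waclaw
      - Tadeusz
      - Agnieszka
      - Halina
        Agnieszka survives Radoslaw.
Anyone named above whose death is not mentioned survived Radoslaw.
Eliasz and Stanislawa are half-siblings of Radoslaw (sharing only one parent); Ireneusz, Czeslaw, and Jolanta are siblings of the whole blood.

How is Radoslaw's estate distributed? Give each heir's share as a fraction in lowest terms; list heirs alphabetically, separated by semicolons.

No spouse, descendants, or parent survives, so the estate passes to Radoslaw's siblings per stirpes.
Half-blood siblings count for one-half the weight of whole-blood siblings at the initial division.
Dividing 1 in proportion to weights (total weight 4): Ireneusz (weight 1) → 1/4; Czeslaw (weight 1) → 1/4; Eliasz (weight 1/2) → 1/8; Stanislawa (weight 1/2) → 1/8; Jolanta (weight 1) → 1/4.
Ireneusz is living and takes 1/4.
Czeslaw is living and takes 1/4.
Eliasz is living and takes 1/8.
Stanislawa predeceased; the 1/8 allotted to Stanislawa's branch passes to Stanislawa's issue by representation.
The 1/8 is divided into 4 equal shares of 1/32 among Waclaw, Tadeusz, Agnieszka, Halina.
Waclaw is living and takes 1/32.
Tadeusz is living and takes 1/32.
Agnieszka is living and takes 1/32.
Halina is living and takes 1/32.
Jolanta is living and takes 1/4.

Agnieszka 1/32; Czeslaw 1/4; Eliasz 1/8; Halina 1/32; Ireneusz 1/4; Jolanta 1/4; Tadeusz 1/32; Waclaw 1/32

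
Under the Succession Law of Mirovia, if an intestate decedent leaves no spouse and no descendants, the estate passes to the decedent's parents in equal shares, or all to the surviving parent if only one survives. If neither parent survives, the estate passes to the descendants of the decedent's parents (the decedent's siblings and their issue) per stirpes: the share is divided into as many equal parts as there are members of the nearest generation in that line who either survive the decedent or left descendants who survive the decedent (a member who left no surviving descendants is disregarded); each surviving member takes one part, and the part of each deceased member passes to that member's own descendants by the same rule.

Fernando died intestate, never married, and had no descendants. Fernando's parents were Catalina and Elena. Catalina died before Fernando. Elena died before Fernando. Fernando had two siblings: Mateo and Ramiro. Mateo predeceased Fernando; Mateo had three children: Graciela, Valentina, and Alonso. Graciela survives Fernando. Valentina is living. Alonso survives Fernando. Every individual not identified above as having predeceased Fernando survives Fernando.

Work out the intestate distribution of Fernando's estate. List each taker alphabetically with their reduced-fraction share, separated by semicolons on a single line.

Neither parent survives and there are no descendants, so the estate passes to Fernando's siblings and their issue per stirpes.
The estate is divided into 2 equal shares of 1/2 among Mateo, Ramiro.
Mateo predeceased; the 1/2 allotted to Mateo's branch passes to Mateo's issue by representation.
The 1/2 is divided into 3 equal shares of 1/6 among Graciela, Valentina, Alonso.
Graciela is living and takes 1/6.
Valentina is living and takes 1/6.
Alonso is living and takes 1/6.
Ramiro is living and takes 1/2.

Alonso 1/6; Graciela 1/6; Ramiro 1/2; Valentina 1/6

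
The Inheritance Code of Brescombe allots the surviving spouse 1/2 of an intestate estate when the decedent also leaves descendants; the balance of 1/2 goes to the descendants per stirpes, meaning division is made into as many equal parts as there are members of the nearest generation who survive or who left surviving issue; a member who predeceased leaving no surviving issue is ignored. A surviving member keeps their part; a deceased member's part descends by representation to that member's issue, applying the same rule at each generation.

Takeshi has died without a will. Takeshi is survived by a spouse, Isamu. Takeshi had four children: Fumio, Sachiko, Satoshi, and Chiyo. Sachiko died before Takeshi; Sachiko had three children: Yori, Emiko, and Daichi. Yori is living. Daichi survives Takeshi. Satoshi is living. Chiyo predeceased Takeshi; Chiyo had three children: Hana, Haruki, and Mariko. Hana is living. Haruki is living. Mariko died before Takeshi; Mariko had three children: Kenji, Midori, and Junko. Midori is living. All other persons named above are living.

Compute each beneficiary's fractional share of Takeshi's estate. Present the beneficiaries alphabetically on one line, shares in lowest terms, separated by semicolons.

Isamu, as surviving spouse, takes 1/2.
The remaining 1/2 passes to Takeshi's descendants per stirpes.
The 1/2 is divided into 4 equal shares of 1/8 among Fumio, Sachiko, Satoshi, Chiyo.
Fumio is living and takes 1/8.
Sachiko predeceased; the 1/8 allotted to Sachiko's branch passes to Sachiko's issue by representation.
The 1/8 is divided into 3 equal shares of 1/24 among Yori, Emiko, Daichi.
Yori is living and takes 1/24.
Emiko is living and takes 1/24.
Daichi is living and takes 1/24.
Satoshi is living and takes 1/8.
Chiyo predeceased; the 1/8 allotted to Chiyo's branch passes to Chiyo's issue by representation.
The 1/8 is divided into 3 equal shares of 1/24 among Hana, Haruki, Mariko.
Hana is living and takes 1/24.
Haruki is living and takes 1/24.
Mariko predeceased; the 1/24 allotted to Mariko's branch passes to Mariko's issue by representation.
The 1/24 is divided into 3 equal shares of 1/72 among Kenji, Midori, Junko.
Kenji is living and takes 1/72.
Midori is living and takes 1/72.
Junko is living and takes 1/72.

Daichi 1/24; Emiko 1/24; Fumio 1/8; Hana 1/24; Haruki 1/24; Isamu 1/2; Junko 1/72; Kenji 1/72; Midori 1/72; Satoshi 1/8; Yori 1/24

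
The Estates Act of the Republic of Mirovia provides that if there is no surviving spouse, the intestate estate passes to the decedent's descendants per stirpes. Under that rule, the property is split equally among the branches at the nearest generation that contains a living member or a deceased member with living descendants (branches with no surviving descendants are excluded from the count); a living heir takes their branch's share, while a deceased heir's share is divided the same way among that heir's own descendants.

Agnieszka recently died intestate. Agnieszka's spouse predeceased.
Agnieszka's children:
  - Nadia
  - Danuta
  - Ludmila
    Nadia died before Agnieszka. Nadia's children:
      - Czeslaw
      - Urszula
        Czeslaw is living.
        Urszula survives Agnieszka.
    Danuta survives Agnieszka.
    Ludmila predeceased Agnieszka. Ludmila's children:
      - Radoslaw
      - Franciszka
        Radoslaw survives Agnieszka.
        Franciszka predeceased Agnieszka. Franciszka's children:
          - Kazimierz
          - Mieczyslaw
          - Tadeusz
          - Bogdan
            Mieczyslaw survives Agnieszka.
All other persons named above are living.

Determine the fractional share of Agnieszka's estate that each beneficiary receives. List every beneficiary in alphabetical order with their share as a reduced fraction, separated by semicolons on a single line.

There is no surviving spouse, so the entire estate passes to Agnieszka's descendants per stirpes.
The estate is divided into 3 equal shares of 1/3 among Nadia, Danuta, Ludmila.
Nadia predeceased; the 1/3 allotted to Nadia's branch passes to Nadia's issue by representation.
The 1/3 is divided into 2 equal shares of 1/6 among Czeslaw, Urszula.
Czeslaw is living and takes 1/6.
Urszula is living and takes 1/6.
Danuta is living and takes 1/3.
Ludmila predeceased; the 1/3 allotted to Ludmila's branch passes to Ludmila's issue by representation.
The 1/3 is divided into 2 equal shares of 1/6 among Radoslaw, Franciszka.
Radoslaw is living and takes 1/6.
Franciszka predeceased; the 1/6 allotted to Franciszka's branch passes to Franciszka's issue by representation.
The 1/6 is divided into 4 equal shares of 1/24 among Kazimierz, Mieczyslaw, Tadeusz, Bogdan.
Kazimierz is living and takes 1/24.
Mieczyslaw is living and takes 1/24.
Tadeusz is living and takes 1/24.
Bogdan is living and takes 1/24.

Bogdan 1/24; Czeslaw 1/6; Danuta 1/3; Kazimierz 1/24; Mieczyslaw 1/24; Radoslaw 1/6; Tadeusz 1/24; Urszula 1/6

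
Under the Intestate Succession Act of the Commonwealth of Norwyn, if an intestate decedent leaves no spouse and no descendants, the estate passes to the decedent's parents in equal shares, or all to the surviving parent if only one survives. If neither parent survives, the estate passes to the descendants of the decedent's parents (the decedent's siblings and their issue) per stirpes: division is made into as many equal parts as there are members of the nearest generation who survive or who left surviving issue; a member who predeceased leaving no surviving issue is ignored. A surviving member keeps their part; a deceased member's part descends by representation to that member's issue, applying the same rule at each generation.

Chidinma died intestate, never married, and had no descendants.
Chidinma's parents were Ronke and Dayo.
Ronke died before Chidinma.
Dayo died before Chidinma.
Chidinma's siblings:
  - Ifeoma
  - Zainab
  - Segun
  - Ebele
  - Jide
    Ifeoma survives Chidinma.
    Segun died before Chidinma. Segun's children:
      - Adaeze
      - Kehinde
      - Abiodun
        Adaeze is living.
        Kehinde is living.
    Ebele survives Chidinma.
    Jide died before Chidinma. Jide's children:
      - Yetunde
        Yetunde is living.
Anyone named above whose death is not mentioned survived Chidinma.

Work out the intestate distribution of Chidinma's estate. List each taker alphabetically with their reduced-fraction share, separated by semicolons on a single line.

Abiodun 1/15; Adaeze 1/15; Ebele 1/5; Ifeoma 1/5; Kehinde 1/15; Yetunde 1/5; Zainab 1/5

Neither parent survives and there are no descendants, so the estate passes to Chidinma's siblings and their issue per stirpes.
The estate is divided into 5 equal shares of 1/5 among Ifeoma, Zainab, Segun, Ebele, Jide.
Ifeoma is living and takes 1/5.
Zainab is living and takes 1/5.
Segun predeceased; the 1/5 allotted to Segun's branch passes to Segun's issue by representation.
The 1/5 is divided into 3 equal shares of 1/15 among Adaeze, Kehinde, Abiodun.
Adaeze is living and takes 1/15.
Kehinde is living and takes 1/15.
Abiodun is living and takes 1/15.
Ebele is living and takes 1/5.
Jide predeceased; the 1/5 allotted to Jide's branch passes to Jide's issue by representation.
Yetunde is the sole taker at this level and receives the full 1/5.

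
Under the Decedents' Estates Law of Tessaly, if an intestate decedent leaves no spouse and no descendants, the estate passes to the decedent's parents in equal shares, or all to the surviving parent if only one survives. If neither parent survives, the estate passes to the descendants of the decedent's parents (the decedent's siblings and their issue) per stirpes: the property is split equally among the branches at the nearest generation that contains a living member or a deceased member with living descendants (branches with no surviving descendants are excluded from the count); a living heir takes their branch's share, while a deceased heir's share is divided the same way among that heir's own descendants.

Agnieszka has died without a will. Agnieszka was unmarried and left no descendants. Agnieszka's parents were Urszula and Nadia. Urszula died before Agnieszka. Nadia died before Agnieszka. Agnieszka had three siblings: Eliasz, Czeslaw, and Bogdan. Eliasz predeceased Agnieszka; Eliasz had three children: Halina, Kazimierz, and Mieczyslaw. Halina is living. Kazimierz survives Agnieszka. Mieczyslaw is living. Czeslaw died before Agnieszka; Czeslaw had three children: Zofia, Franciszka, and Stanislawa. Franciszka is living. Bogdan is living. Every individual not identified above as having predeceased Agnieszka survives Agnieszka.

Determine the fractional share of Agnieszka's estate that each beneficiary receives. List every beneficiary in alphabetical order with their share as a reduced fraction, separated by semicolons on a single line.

Bogdan 1/3; Franciszka 1/9; Halina 1/9; Kazimierz 1/9; Mieczyslaw 1/9; Stanislawa 1/9; Zofia 1/9

Neither parent survives and there are no descendants, so the estate passes to Agnieszka's siblings and their issue per stirpes.
The estate is divided into 3 equal shares of 1/3 among Eliasz, Czeslaw, Bogdan.
Eliasz predeceased; the 1/3 allotted to Eliasz's branch passes to Eliasz's issue by representation.
The 1/3 is divided into 3 equal shares of 1/9 among Halina, Kazimierz, Mieczyslaw.
Halina is living and takes 1/9.
Kazimierz is living and takes 1/9.
Mieczyslaw is living and takes 1/9.
Czeslaw predeceased; the 1/3 allotted to Czeslaw's branch passes to Czeslaw's issue by representation.
The 1/3 is divided into 3 equal shares of 1/9 among Zofia, Franciszka, Stanislawa.
Zofia is living and takes 1/9.
Franciszka is living and takes 1/9.
Stanislawa is living and takes 1/9.
Bogdan is living and takes 1/3.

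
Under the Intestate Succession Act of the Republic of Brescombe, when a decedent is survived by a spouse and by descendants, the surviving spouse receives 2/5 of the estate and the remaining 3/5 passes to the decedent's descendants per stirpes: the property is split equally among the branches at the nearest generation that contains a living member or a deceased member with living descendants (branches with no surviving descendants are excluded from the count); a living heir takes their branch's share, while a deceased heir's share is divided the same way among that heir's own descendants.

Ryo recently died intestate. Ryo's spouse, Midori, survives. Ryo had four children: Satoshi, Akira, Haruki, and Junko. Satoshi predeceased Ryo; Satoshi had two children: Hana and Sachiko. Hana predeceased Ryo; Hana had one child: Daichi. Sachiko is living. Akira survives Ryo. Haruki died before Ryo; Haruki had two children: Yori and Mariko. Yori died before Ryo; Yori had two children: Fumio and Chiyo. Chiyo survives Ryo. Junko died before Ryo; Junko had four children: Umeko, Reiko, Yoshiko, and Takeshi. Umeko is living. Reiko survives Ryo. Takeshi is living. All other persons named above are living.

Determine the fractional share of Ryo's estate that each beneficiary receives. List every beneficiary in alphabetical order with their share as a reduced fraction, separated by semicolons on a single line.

Akira 3/20; Chiyo 3/80; Daichi 3/40; Fumio 3/80; Mariko 3/40; Midori 2/5; Reiko 3/80; Sachiko 3/40; Takeshi 3/80; Umeko 3/80; Yoshiko 3/80

Midori, as surviving spouse, takes 2/5.
The remaining 3/5 passes to Ryo's descendants per stirpes.
The 3/5 is divided into 4 equal shares of 3/20 among Satoshi, Akira, Haruki, Junko.
Satoshi predeceased; the 3/20 allotted to Satoshi's branch passes to Satoshi's issue by representation.
The 3/20 is divided into 2 equal shares of 3/40 among Hana, Sachiko.
Hana predeceased; the 3/40 allotted to Hana's branch passes to Hana's issue by representation.
Daichi is the sole taker at this level and receives the full 3/40.
Sachiko is living and takes 3/40.
Akira is living and takes 3/20.
Haruki predeceased; the 3/20 allotted to Haruki's branch passes to Haruki's issue by representation.
The 3/20 is divided into 2 equal shares of 3/40 among Yori, Mariko.
Yori predeceased; the 3/40 allotted to Yori's branch passes to Yori's issue by representation.
The 3/40 is divided into 2 equal shares of 3/80 among Fumio, Chiyo.
Fumio is living and takes 3/80.
Chiyo is living and takes 3/80.
Mariko is living and takes 3/40.
Junko predeceased; the 3/20 allotted to Junko's branch passes to Junko's issue by representation.
The 3/20 is divided into 4 equal shares of 3/80 among Umeko, Reiko, Yoshiko, Takeshi.
Umeko is living and takes 3/80.
Reiko is living and takes 3/80.
Yoshiko is living and takes 3/80.
Takeshi is living and takes 3/80.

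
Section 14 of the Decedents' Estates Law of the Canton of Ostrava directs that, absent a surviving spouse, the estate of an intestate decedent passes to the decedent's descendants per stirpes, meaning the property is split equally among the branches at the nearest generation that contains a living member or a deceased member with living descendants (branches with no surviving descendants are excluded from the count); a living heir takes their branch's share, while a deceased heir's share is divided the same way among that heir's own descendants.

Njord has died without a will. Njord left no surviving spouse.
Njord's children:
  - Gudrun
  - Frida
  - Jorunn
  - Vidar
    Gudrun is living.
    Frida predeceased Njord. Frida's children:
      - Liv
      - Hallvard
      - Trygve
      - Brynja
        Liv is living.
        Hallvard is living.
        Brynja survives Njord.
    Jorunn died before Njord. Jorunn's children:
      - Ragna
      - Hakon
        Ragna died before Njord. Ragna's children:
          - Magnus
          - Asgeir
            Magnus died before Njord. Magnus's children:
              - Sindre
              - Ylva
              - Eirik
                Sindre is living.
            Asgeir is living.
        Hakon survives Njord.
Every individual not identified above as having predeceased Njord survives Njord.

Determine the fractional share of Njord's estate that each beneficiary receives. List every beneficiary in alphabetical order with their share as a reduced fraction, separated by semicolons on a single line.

There is no surviving spouse, so the entire estate passes to Njord's descendants per stirpes.
The estate is divided into 4 equal shares of 1/4 among Gudrun, Frida, Jorunn, Vidar.
Gudrun is living and takes 1/4.
Frida predeceased; the 1/4 allotted to Frida's branch passes to Frida's issue by representation.
The 1/4 is divided into 4 equal shares of 1/16 among Liv, Hallvard, Trygve, Brynja.
Liv is living and takes 1/16.
Hallvard is living and takes 1/16.
Trygve is living and takes 1/16.
Brynja is living and takes 1/16.
Jorunn predeceased; the 1/4 allotted to Jorunn's branch passes to Jorunn's issue by representation.
The 1/4 is divided into 2 equal shares of 1/8 among Ragna, Hakon.
Ragna predeceased; the 1/8 allotted to Ragna's branch passes to Ragna's issue by representation.
The 1/8 is divided into 2 equal shares of 1/16 among Magnus, Asgeir.
Magnus predeceased; the 1/16 allotted to Magnus's branch passes to Magnus's issue by representation.
The 1/16 is divided into 3 equal shares of 1/48 among Sindre, Ylva, Eirik.
Sindre is living and takes 1/48.
Ylva is living and takes 1/48.
Eirik is living and takes 1/48.
Asgeir is living and takes 1/16.
Hakon is living and takes 1/8.
Vidar is living and takes 1/4.

Asgeir 1/16; Brynja 1/16; Eirik 1/48; Gudrun 1/4; Hakon 1/8; Hallvard 1/16; Liv 1/16; Sindre 1/48; Trygve 1/16; Vidar 1/4; Ylva 1/48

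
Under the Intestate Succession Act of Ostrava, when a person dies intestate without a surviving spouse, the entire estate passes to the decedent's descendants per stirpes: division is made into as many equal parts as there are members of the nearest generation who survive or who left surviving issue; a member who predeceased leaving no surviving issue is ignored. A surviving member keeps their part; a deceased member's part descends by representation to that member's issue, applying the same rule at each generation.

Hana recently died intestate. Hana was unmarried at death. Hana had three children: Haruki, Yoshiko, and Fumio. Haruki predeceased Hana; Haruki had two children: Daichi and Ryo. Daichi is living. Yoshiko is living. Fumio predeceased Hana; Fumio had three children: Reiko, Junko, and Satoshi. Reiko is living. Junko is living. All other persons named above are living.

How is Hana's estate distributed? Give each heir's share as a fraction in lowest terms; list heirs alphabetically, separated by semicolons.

There is no surviving spouse, so the entire estate passes to Hana's descendants per stirpes.
The estate is divided into 3 equal shares of 1/3 among Haruki, Yoshiko, Fumio.
Haruki predeceased; the 1/3 allotted to Haruki's branch passes to Haruki's issue by representation.
The 1/3 is divided into 2 equal shares of 1/6 among Daichi, Ryo.
Daichi is living and takes 1/6.
Ryo is living and takes 1/6.
Yoshiko is living and takes 1/3.
Fumio predeceased; the 1/3 allotted to Fumio's branch passes to Fumio's issue by representation.
The 1/3 is divided into 3 equal shares of 1/9 among Reiko, Junko, Satoshi.
Reiko is living and takes 1/9.
Junko is living and takes 1/9.
Satoshi is living and takes 1/9.

Daichi 1/6; Junko 1/9; Reiko 1/9; Ryo 1/6; Satoshi 1/9; Yoshiko 1/3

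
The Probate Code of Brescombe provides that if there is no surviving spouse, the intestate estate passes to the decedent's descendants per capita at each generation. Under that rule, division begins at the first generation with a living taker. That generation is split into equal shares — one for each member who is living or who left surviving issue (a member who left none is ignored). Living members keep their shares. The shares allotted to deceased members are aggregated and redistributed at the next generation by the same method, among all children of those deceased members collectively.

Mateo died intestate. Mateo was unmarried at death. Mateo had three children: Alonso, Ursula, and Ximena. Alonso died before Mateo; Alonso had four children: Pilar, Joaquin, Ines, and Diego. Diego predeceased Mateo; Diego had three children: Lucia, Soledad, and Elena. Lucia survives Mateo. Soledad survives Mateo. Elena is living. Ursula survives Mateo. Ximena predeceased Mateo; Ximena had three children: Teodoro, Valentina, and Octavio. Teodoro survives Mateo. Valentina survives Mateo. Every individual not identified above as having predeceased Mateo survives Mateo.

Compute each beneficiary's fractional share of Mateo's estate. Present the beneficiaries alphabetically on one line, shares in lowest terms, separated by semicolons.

There is no surviving spouse, so the entire estate passes to Mateo's descendants per capita at each generation.
At generation 1 (Alonso, Ursula, Ximena) there are 3 shares of (1)/3 = 1/3 each.
Living: Ursula — each takes 1/3.
Deceased: Alonso and Ximena. Their combined 2/3 is pooled and carried to generation 2.
At generation 2 (Pilar, Joaquin, Ines, Diego, Teodoro, Valentina, Octavio) there are 7 shares of (2/3)/7 = 2/21 each.
Living: Pilar, Joaquin, Ines, Teodoro, Valentina, and Octavio — each takes 2/21.
Deceased: Diego. That 2/21 share is carried to generation 3.
At generation 3 (Lucia, Soledad, Elena) there are 3 shares of (2/21)/3 = 2/63 each.
Living: Lucia, Soledad, and Elena — each takes 2/63.

Elena 2/63; Ines 2/21; Joaquin 2/21; Lucia 2/63; Octavio 2/21; Pilar 2/21; Soledad 2/63; Teodoro 2/21; Ursula 1/3; Valentina 2/21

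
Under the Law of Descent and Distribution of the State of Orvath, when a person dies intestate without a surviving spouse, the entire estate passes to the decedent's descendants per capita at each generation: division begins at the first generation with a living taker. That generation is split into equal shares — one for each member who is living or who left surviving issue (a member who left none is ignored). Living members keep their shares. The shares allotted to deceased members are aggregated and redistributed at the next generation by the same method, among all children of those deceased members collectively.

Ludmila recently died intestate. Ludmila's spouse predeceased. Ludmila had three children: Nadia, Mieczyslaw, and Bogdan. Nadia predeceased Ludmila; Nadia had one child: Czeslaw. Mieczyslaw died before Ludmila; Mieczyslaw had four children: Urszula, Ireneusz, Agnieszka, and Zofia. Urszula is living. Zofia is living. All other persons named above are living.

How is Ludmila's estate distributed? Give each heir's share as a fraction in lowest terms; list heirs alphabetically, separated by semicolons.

There is no surviving spouse, so the entire estate passes to Ludmila's descendants per capita at each generation.
At generation 1 (Nadia, Mieczyslaw, Bogdan) there are 3 shares of (1)/3 = 1/3 each.
Living: Bogdan — each takes 1/3.
Deceased: Nadia and Mieczyslaw. Their combined 2/3 is pooled and carried to generation 2.
At generation 2 (Czeslaw, Urszula, Ireneusz, Agnieszka, Zofia) there are 5 shares of (2/3)/5 = 2/15 each.
Living: Czeslaw, Urszula, Ireneusz, Agnieszka, and Zofia — each takes 2/15.

Agnieszka 2/15; Bogdan 1/3; Czeslaw 2/15; Ireneusz 2/15; Urszula 2/15; Zofia 2/15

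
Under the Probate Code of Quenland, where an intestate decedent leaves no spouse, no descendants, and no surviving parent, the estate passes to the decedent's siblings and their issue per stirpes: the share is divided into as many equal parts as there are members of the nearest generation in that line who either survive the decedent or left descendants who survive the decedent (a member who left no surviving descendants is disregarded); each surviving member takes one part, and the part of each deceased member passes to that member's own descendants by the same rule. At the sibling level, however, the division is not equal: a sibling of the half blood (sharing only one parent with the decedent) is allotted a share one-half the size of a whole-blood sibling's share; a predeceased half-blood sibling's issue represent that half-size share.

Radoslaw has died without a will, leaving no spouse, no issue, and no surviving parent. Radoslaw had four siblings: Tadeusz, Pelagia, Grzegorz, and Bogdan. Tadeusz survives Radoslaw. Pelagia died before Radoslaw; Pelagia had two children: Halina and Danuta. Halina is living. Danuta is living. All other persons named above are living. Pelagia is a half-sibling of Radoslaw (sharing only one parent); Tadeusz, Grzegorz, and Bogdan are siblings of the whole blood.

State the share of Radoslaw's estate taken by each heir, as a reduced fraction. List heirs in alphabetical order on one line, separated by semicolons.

Bogdan 2/7; Danuta 1/14; Grzegorz 2/7; Halina 1/14; Tadeusz 2/7

No spouse, descendants, or parent survives, so the estate passes to Radoslaw's siblings per stirpes.
Half-blood siblings count for one-half the weight of whole-blood siblings at the initial division.
Dividing 1 in proportion to weights (total weight 7/2): Tadeusz (weight 1) → 2/7; Pelagia (weight 1/2) → 1/7; Grzegorz (weight 1) → 2/7; Bogdan (weight 1) → 2/7.
Tadeusz is living and takes 2/7.
Pelagia predeceased; the 1/7 allotted to Pelagia's branch passes to Pelagia's issue by representation.
The 1/7 is divided into 2 equal shares of 1/14 among Halina, Danuta.
Halina is living and takes 1/14.
Danuta is living and takes 1/14.
Grzegorz is living and takes 2/7.
Bogdan is living and takes 2/7.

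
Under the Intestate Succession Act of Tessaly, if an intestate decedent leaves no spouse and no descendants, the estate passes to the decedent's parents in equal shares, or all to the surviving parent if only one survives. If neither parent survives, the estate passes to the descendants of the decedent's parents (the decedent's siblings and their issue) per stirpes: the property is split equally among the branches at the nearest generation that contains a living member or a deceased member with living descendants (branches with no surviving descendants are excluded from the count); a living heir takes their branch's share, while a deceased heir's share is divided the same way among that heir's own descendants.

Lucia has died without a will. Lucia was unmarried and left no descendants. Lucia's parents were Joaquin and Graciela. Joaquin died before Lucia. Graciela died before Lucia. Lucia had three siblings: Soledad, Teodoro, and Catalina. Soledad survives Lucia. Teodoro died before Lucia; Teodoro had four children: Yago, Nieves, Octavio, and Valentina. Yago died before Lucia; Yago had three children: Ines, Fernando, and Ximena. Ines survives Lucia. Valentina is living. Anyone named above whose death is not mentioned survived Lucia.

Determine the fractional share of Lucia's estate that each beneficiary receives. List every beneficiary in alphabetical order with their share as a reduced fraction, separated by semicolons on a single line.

Neither parent survives and there are no descendants, so the estate passes to Lucia's siblings and their issue per stirpes.
The estate is divided into 3 equal shares of 1/3 among Soledad, Teodoro, Catalina.
Soledad is living and takes 1/3.
Teodoro predeceased; the 1/3 allotted to Teodoro's branch passes to Teodoro's issue by representation.
The 1/3 is divided into 4 equal shares of 1/12 among Yago, Nieves, Octavio, Valentina.
Yago predeceased; the 1/12 allotted to Yago's branch passes to Yago's issue by representation.
The 1/12 is divided into 3 equal shares of 1/36 among Ines, Fernando, Ximena.
Ines is living and takes 1/36.
Fernando is living and takes 1/36.
Ximena is living and takes 1/36.
Nieves is living and takes 1/12.
Octavio is living and takes 1/12.
Valentina is living and takes 1/12.
Catalina is living and takes 1/3.

Catalina 1/3; Fernando 1/36; Ines 1/36; Nieves 1/12; Octavio 1/12; Soledad 1/3; Valentina 1/12; Ximena 1/36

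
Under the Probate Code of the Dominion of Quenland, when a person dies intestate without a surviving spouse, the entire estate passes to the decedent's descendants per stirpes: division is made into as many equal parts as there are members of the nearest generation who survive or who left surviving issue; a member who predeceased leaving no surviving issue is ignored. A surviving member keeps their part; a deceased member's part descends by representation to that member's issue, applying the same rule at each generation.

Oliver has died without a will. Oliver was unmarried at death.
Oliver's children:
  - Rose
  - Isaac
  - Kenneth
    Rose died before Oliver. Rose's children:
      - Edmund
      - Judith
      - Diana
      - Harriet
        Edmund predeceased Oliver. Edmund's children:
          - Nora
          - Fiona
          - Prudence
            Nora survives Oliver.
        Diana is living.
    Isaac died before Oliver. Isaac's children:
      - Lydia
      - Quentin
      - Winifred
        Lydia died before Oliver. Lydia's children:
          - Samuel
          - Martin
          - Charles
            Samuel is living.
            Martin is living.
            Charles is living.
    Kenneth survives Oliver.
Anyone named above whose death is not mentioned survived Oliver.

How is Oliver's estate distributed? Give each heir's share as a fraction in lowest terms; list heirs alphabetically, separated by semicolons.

Charles 1/27; Diana 1/12; Fiona 1/36; Harriet 1/12; Judith 1/12; Kenneth 1/3; Martin 1/27; Nora 1/36; Prudence 1/36; Quentin 1/9; Samuel 1/27; Winifred 1/9

There is no surviving spouse, so the entire estate passes to Oliver's descendants per stirpes.
The estate is divided into 3 equal shares of 1/3 among Rose, Isaac, Kenneth.
Rose predeceased; the 1/3 allotted to Rose's branch passes to Rose's issue by representation.
The 1/3 is divided into 4 equal shares of 1/12 among Edmund, Judith, Diana, Harriet.
Edmund predeceased; the 1/12 allotted to Edmund's branch passes to Edmund's issue by representation.
The 1/12 is divided into 3 equal shares of 1/36 among Nora, Fiona, Prudence.
Nora is living and takes 1/36.
Fiona is living and takes 1/36.
Prudence is living and takes 1/36.
Judith is living and takes 1/12.
Diana is living and takes 1/12.
Harriet is living and takes 1/12.
Isaac predeceased; the 1/3 allotted to Isaac's branch passes to Isaac's issue by representation.
The 1/3 is divided into 3 equal shares of 1/9 among Lydia, Quentin, Winifred.
Lydia predeceased; the 1/9 allotted to Lydia's branch passes to Lydia's issue by representation.
The 1/9 is divided into 3 equal shares of 1/27 among Samuel, Martin, Charles.
Samuel is living and takes 1/27.
Martin is living and takes 1/27.
Charles is living and takes 1/27.
Quentin is living and takes 1/9.
Winifred is living and takes 1/9.
Kenneth is living and takes 1/3.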